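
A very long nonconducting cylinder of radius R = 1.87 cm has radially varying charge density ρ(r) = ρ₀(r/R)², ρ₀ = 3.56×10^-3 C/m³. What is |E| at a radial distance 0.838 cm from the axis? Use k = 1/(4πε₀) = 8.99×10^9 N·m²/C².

Choose a coaxial cylinder of radius r = 0.838 cm (arbitrary length L) as the Gaussian surface (r < R).
λ_enc = ∫₀^r ρ(r')·2πr' dr' = (2πρ₀/R²)·r^4/4 = 7.886×10^-8 C/m.
Applying ∮E·dA = Q_enc/ε₀ with the end caps contributing no flux:
E = 2k|λ_enc|/r = 2(8.99×10^9)(7.886×10^-8)/(0.00838) = 1.69×10^5 N/C.

|E| ≈ 1.69×10^5 V/m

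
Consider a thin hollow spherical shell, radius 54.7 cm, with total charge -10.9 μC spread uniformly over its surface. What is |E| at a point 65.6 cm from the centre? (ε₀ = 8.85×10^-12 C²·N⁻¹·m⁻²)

By spherical symmetry E is radial; choose a Gaussian sphere of radius r = 65.6 cm (r > 54.7 cm).
The entire shell is enclosed: Q_enc = -1.09×10^-5 C.
By Gauss's law, ∮E·dA = E·4πr² = Q_enc/ε₀.
E = |Q_enc|/(4πε₀r²) = (1.09×10^-5)/(4π·8.85×10^-12·(0.656)²) = 2.28×10^5 N/C.

|E| = 2.28e5 N/C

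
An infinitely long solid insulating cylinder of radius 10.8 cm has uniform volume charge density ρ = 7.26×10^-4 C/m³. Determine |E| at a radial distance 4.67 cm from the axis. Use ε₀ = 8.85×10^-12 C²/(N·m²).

Choose a coaxial cylinder of radius r = 4.67 cm (arbitrary length L) as the Gaussian surface (r < R).
Enclosed charge per unit length: λ_enc = ρ·πr² = (7.26e-4)π(0.0467)² = 4.974e-6 C/m.
Applying ∮E·dA = Q_enc/ε₀ with the end caps contributing no flux:
E = |λ_enc|/(2πε₀r) = (4.974×10^-6)/(2π·8.85×10^-12·0.0467) = 1.92e6 N/C.

E = 1.92×10^6 N/C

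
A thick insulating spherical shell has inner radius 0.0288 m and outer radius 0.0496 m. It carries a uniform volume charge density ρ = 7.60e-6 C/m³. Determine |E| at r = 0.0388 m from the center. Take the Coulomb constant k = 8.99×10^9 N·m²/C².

E ≈ 6.56×10^3 V/m

By spherical symmetry E is radial; choose a Gaussian sphere of radius r = 0.0388 m (within the shell material, 0.0288 m < r < 0.0496 m).
Only the shell between 0.0288 m and r is enclosed: Q_enc = ρ·(4π/3)(r³ − a³) = (7.60×10^-6)·(4π/3)·((0.0388)³ − (0.0288)³) = 1.099×10^-9 C.
Since E is radial and uniform over the Gaussian sphere, Φ = E·4πr² = Q_enc/ε₀.
E = k|Q_enc|/r² = (8.99×10^9)(1.099×10^-9)/(0.0388)² = 6.56e3 N/C.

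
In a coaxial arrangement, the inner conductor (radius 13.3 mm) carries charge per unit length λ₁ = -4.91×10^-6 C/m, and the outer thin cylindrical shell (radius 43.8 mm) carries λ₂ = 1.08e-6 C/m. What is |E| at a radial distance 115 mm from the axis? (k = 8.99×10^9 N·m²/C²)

5.99e5 N/C

By cylindrical symmetry E is radial; use a coaxial Gaussian cylinder of radius 115 mm and length L (r > 43.8 mm, enclosing both).
λ_enc = λ₁ + λ₂ = (-4.91×10^-6) + (1.08×10^-6) = -3.83×10^-6 C/m.
Gauss's law: E·2πrL = λ_enc L/ε₀.
E = 2k|λ_enc|/r = 2(8.99×10^9)(3.83×10^-6)/(0.115) = 5.99e5 N/C.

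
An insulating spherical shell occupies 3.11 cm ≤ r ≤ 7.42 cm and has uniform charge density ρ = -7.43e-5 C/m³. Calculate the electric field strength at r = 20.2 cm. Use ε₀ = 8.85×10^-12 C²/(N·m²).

E ≈ 2.60e4 N/C

Take a concentric spherical Gaussian surface of radius r = 20.2 cm (r > 7.42 cm, enclosing the whole shell).
Q_enc = ρ·(4π/3)(b³ − a³) = (-7.43e-5)·(4π/3)·((0.0742)³ − (0.0311)³) = -1.178×10^-7 C.
By Gauss's law, ∮E·dA = E·4πr² = Q_enc/ε₀.
E = |Q_enc|/(4πε₀r²) = (1.178×10^-7)/(4π·8.85×10^-12·(0.202)²) = 2.60e4 N/C.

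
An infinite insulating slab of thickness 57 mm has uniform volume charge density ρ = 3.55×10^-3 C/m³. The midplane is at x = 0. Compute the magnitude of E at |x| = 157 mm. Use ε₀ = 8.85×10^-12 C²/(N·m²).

|E| ≈ 1.14×10^7 V/m

The point |x| = 157 mm lies outside the slab (half-thickness 0.0285 m). A symmetric pillbox spanning the full slab encloses Q_enc = ρ·d·A.
Flux = 2EA ⇒ E = |ρ|d/(2ε₀), independent of distance outside.
E = (3.55e-3)(0.057)/(2·8.85×10^-12) = 1.14×10^7 N/C.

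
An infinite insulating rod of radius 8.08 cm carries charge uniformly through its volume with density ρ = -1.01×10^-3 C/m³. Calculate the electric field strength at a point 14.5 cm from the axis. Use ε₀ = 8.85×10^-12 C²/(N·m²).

E ≈ 2.57×10^6 N/C

Take a coaxial cylindrical Gaussian surface of radius r = 14.5 cm and length L (r > 8.08 cm, full cross-section enclosed).
λ_enc = ρ·πR² = (-1.01×10^-3)π(0.0808)² = -2.072×10^-5 C/m.
Since E is radial and uniform over the curved surface, Φ = E·2πrL = Q_enc/ε₀ = λ_enc L/ε₀.
E = |λ_enc|/(2πε₀r) = (2.072×10^-5)/(2π·8.85×10^-12·0.145) = 2.57×10^6 N/C.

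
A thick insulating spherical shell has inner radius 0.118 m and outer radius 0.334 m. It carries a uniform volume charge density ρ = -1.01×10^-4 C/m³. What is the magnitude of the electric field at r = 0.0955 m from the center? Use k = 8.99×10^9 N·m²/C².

Symmetry ⇒ E = E(r) r̂. Gaussian sphere of radius r = 0.0955 m (r < 0.118 m, inside the empty cavity).
No charge is enclosed, so by Gauss's law E·4πr² = 0 ⇒ E = 0.

E = 0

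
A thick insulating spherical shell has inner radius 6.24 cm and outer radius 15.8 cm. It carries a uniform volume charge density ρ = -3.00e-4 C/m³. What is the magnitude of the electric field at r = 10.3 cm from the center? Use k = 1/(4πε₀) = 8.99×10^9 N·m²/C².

Take a concentric spherical Gaussian surface of radius r = 10.3 cm (within the shell material, 6.24 cm < r < 15.8 cm).
Enclosed charge is the volume from a to r: Q_enc = (4π/3)ρ(r³ − a³) = -1.068×10^-6 C.
By Gauss's law, ∮E·dA = E·4πr² = Q_enc/ε₀.
E = k|Q_enc|/r² = (8.99×10^9)(1.068×10^-6)/(0.103)² = 9.05×10^5 N/C.

9.05×10^5 N/C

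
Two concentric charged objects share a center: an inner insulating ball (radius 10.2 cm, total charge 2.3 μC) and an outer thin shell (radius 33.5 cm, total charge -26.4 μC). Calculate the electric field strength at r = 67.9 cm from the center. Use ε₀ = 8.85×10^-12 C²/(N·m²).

Take a concentric spherical Gaussian surface of radius r = 67.9 cm (r > 33.5 cm, enclosing both).
Q_enc = (2.3 μC) + (-26.4 μC) = -2.41×10^-5 C.
Applying ∮E·dA = Q_enc/ε₀ with Φ = E(4πr²):
E = |Q_enc|/(4πε₀r²) = (2.41×10^-5)/(4π·8.85×10^-12·(0.679)²) = 4.70×10^5 N/C.

|E| ≈ 4.70e5 N/C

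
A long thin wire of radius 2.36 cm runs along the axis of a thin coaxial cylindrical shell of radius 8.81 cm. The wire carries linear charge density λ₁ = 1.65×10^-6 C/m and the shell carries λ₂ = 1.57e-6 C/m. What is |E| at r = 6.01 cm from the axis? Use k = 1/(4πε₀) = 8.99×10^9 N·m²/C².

Take a coaxial cylindrical Gaussian surface of radius r = 6.01 cm and length L (between the conductors, 2.36 cm < r < 8.81 cm).
Only the inner wire is enclosed; the outer shell contributes nothing inside itself. λ_enc = λ₁ = 1.65e-6 C/m.
Gauss's law: E·2πrL = λ_enc L/ε₀.
E = 2k|λ_enc|/r = 2(8.99×10^9)(1.65×10^-6)/(0.0601) = 4.94×10^5 N/C.

|E| ≈ 4.94×10^5 V/m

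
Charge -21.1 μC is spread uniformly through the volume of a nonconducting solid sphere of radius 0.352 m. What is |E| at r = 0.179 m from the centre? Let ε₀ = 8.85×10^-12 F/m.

Take a concentric spherical Gaussian surface of radius r = 0.179 m (r < R).
For a uniform sphere the enclosed fraction is (r/R)³, so Q_enc = (-21.1 μC)(0.179/0.352)³ = -2.775e-6 C.
Since E is radial and uniform over the Gaussian sphere, Φ = E·4πr² = Q_enc/ε₀.
E = |Q_enc|/(4πε₀r²) = (2.775×10^-6)/(4π·8.85×10^-12·(0.179)²) = 7.79×10^5 N/C.

|E| = 7.79e5 V/m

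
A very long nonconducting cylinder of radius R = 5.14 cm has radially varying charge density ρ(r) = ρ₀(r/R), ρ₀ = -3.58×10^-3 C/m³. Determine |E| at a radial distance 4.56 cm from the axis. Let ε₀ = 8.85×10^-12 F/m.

Coaxial Gaussian cylinder, radius r = 4.56 cm, length L (r < R).
λ_enc = ∫₀^r ρ(r')·2πr' dr' = (2πρ₀/R)·r^3/3 = -1.383×10^-5 C/m.
By Gauss's law (flux through the curved wall only), E·2πrL = λ_enc L/ε₀.
E = |λ_enc|/(2πε₀r) = (1.383×10^-5)/(2π·8.85×10^-12·0.0456) = 5.45×10^6 N/C.

|E| ≈ 5.45×10^6 V/m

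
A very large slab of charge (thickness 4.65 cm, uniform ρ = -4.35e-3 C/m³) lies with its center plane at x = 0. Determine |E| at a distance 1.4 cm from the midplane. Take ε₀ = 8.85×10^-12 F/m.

E = 6.88e6 N/C

By symmetry E is perpendicular to the slab. A Gaussian pillbox from −1.4 cm to +1.4 cm (face area A) lies entirely within the slab.
Q_enc = ρ·(2x)·A and flux = 2EA, so 2EA = 2ρxA/ε₀ ⇒ E = |ρ|x/ε₀.
E = (4.35e-3)(0.014)/(8.85×10^-12) = 6.88e6 N/C.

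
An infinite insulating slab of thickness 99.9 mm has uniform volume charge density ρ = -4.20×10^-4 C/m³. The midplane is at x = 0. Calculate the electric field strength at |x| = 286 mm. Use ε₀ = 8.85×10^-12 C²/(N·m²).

The point |x| = 286 mm lies outside the slab (half-thickness 0.04995 m). A symmetric pillbox spanning the full slab encloses Q_enc = ρ·d·A.
Flux = 2EA ⇒ E = |ρ|d/(2ε₀), independent of distance outside.
E = (4.20e-4)(0.0999)/(2·8.85×10^-12) = 2.37×10^6 N/C.

E = 2.37×10^6 N/C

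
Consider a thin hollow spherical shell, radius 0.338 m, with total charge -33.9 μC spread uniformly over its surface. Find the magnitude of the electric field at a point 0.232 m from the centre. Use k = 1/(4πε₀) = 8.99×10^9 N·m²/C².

Symmetry ⇒ E = E(r) r̂. Gaussian sphere of radius r = 0.232 m (inside the shell, r < 0.338 m).
All the charge is outside the Gaussian surface: Q_enc = 0, hence E = 0 everywhere inside the shell.

|E| = 0 N/C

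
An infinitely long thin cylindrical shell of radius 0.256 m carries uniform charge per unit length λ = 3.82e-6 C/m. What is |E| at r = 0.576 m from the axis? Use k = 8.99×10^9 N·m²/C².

1.19×10^5 V/m

Choose a coaxial cylinder of radius r = 0.576 m (arbitrary length L) as the Gaussian surface (r > 0.256 m).
The full line charge is enclosed: λ_enc = 3.82×10^-6 C/m.
Since E is radial and uniform over the curved surface, Φ = E·2πrL = Q_enc/ε₀ = λ_enc L/ε₀.
E = 2k|λ_enc|/r = 2(8.99×10^9)(3.82×10^-6)/(0.576) = 1.19e5 N/C.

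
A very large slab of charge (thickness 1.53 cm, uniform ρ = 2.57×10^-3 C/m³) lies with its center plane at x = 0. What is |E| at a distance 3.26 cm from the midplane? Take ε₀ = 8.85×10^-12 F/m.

2.22×10^6 V/m

The point |x| = 3.26 cm lies outside the slab (half-thickness 0.00765 m). A symmetric pillbox spanning the full slab encloses Q_enc = ρ·d·A.
Flux = 2EA ⇒ E = |ρ|d/(2ε₀), independent of distance outside.
E = (2.57×10^-3)(0.0153)/(2·8.85×10^-12) = 2.22×10^6 N/C.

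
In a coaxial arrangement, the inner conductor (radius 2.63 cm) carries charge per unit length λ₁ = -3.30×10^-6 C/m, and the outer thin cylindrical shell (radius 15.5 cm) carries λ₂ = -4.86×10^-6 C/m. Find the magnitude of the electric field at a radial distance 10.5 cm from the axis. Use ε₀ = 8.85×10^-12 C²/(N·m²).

|E| ≈ 5.65e5 N/C

By cylindrical symmetry E is radial; use a coaxial Gaussian cylinder of radius 10.5 cm and length L (between the conductors, 2.63 cm < r < 15.5 cm).
Only the inner wire is enclosed; the outer shell contributes nothing inside itself. λ_enc = λ₁ = -3.30e-6 C/m.
Since E is radial and uniform over the curved surface, Φ = E·2πrL = Q_enc/ε₀ = λ_enc L/ε₀.
E = |λ_enc|/(2πε₀r) = (3.30e-6)/(2π·8.85×10^-12·0.105) = 5.65×10^5 N/C.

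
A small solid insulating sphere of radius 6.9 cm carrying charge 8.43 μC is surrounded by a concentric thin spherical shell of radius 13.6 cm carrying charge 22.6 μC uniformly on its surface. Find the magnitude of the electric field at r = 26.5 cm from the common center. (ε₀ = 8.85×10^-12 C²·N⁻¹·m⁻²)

Use a concentric Gaussian sphere at r = 26.5 cm (r > 13.6 cm, enclosing both).
Q_enc = (8.43 μC) + (22.6 μC) = 3.103×10^-5 C.
Gauss's law: E·4πr² = Q_enc/ε₀.
E = |Q_enc|/(4πε₀r²) = (3.103e-5)/(4π·8.85×10^-12·(0.265)²) = 3.97e6 N/C.

E ≈ 3.97e6 V/m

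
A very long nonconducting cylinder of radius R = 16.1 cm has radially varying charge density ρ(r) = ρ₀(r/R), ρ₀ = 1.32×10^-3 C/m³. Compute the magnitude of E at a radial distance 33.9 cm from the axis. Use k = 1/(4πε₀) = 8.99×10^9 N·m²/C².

By cylindrical symmetry E is radial; use a coaxial Gaussian cylinder of radius 33.9 cm and length L (r > R, full charge per length enclosed).
λ_enc = 2π ∫₀^R ρ₀(r'/R)^1 r' dr' = 2πρ₀R²/3 = 7.166×10^-5 C/m.
Since E is radial and uniform over the curved surface, Φ = E·2πrL = Q_enc/ε₀ = λ_enc L/ε₀.
E = 2k|λ_enc|/r = 2(8.99×10^9)(7.166e-5)/(0.339) = 3.80×10^6 N/C.

E = 3.80×10^6 N/C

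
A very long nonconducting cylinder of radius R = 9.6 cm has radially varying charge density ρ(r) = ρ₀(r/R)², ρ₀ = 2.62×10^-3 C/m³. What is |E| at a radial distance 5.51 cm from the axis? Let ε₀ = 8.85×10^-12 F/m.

Choose a coaxial cylinder of radius r = 5.51 cm (arbitrary length L) as the Gaussian surface (r < R).
λ_enc = ∫₀^r ρ(r')·2πr' dr' = (2πρ₀/R²)·r^4/4 = 4.116×10^-6 C/m.
Since E is radial and uniform over the curved surface, Φ = E·2πrL = Q_enc/ε₀ = λ_enc L/ε₀.
E = |λ_enc|/(2πε₀r) = (4.116e-6)/(2π·8.85×10^-12·0.0551) = 1.34e6 N/C.

E = 1.34×10^6 V/m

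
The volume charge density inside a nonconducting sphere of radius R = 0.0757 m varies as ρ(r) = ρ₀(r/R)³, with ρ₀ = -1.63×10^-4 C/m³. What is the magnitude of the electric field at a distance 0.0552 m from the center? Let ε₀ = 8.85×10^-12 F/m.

E ≈ 6.57×10^4 N/C

Use a concentric Gaussian sphere at r = 0.0552 m (r < R).
Q_enc = ∫₀^r ρ(r')·4πr'² dr' = (4πρ₀/R³) ∫₀^r r'^5 dr' = 4πρ₀ r^6/(6·R³) = -2.226e-8 C.
Gauss's law: E·4πr² = Q_enc/ε₀.
E = |Q_enc|/(4πε₀r²) = (2.226×10^-8)/(4π·8.85×10^-12·(0.0552)²) = 6.57×10^4 N/C.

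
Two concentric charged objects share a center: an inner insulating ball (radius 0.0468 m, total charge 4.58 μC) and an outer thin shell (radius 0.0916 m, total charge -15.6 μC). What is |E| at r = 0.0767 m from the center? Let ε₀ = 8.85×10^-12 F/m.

|E| ≈ 7.00×10^6 N/C

Use a concentric Gaussian sphere at r = 0.0767 m (between the bodies, 0.0468 m < r < 0.0916 m).
The shell at 0.0916 m lies outside the Gaussian surface, so Q_enc = 4.58 μC = 4.58×10^-6 C.
Gauss's law: E·4πr² = Q_enc/ε₀.
E = |Q_enc|/(4πε₀r²) = (4.58×10^-6)/(4π·8.85×10^-12·(0.0767)²) = 7.00e6 N/C.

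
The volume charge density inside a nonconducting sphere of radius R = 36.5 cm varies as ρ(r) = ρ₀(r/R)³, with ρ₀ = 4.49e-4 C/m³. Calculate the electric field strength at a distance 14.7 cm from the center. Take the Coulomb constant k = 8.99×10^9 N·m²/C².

Symmetry ⇒ E = E(r) r̂. Gaussian sphere of radius r = 14.7 cm (r < R).
Integrate the density: Q_enc = 4π ∫₀^r ρ₀(r'/R)^3 r'² dr' = 4πρ₀ r^6/(6·R³) = 1.951×10^-7 C.
Applying ∮E·dA = Q_enc/ε₀ with Φ = E(4πr²):
E = k|Q_enc|/r² = (8.99×10^9)(1.951×10^-7)/(0.147)² = 8.12×10^4 N/C.

|E| = 8.12×10^4 N/C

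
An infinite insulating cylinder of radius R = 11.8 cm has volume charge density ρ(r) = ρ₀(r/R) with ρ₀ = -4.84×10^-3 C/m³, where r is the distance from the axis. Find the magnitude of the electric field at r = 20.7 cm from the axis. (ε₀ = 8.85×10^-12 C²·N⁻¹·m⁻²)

|E| ≈ 1.23×10^7 N/C

Coaxial Gaussian cylinder, radius r = 20.7 cm, length L (r > R, full charge per length enclosed).
λ_enc = 2π ∫₀^R ρ₀(r'/R)^1 r' dr' = 2πρ₀R²/3 = -1.411e-4 C/m.
Since E is radial and uniform over the curved surface, Φ = E·2πrL = Q_enc/ε₀ = λ_enc L/ε₀.
E = |λ_enc|/(2πε₀r) = (1.411e-4)/(2π·8.85×10^-12·0.207) = 1.23×10^7 N/C.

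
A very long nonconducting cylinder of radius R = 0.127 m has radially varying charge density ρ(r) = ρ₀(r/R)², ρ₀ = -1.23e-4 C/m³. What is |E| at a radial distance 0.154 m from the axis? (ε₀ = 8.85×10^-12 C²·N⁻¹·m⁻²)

|E| = 3.64e5 N/C

By cylindrical symmetry E is radial; use a coaxial Gaussian cylinder of radius 0.154 m and length L (r > R, full charge per length enclosed).
λ_enc = 2π ∫₀^R ρ₀(r'/R)^2 r' dr' = 2πρ₀R²/4 = -3.116e-6 C/m.
Gauss's law: E·2πrL = λ_enc L/ε₀.
E = |λ_enc|/(2πε₀r) = (3.116×10^-6)/(2π·8.85×10^-12·0.154) = 3.64×10^5 N/C.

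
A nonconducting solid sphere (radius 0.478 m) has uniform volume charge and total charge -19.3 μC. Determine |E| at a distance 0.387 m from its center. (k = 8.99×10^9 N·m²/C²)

Use a concentric Gaussian sphere at r = 0.387 m (r < R).
For a uniform sphere the enclosed fraction is (r/R)³, so Q_enc = (-19.3 μC)(0.387/0.478)³ = -1.024×10^-5 C.
Since E is radial and uniform over the Gaussian sphere, Φ = E·4πr² = Q_enc/ε₀.
E = k|Q_enc|/r² = (8.99×10^9)(1.024e-5)/(0.387)² = 6.15e5 N/C.

|E| = 6.15×10^5 N/C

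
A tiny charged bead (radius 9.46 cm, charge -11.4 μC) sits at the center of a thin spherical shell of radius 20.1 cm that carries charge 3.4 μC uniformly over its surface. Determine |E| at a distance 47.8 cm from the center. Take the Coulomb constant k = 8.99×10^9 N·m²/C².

3.15e5 N/C

By spherical symmetry E is radial; choose a Gaussian sphere of radius r = 47.8 cm (r > 20.1 cm, enclosing both).
Q_enc = (-11.4 μC) + (3.4 μC) = -8.00e-6 C.
Gauss's law: E·4πr² = Q_enc/ε₀.
E = k|Q_enc|/r² = (8.99×10^9)(8.00×10^-6)/(0.478)² = 3.15×10^5 N/C.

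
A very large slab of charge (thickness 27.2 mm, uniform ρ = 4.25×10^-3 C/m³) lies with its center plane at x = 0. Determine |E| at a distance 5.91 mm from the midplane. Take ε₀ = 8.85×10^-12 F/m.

By symmetry E is perpendicular to the slab. A Gaussian pillbox from −5.91 mm to +5.91 mm (face area A) lies entirely within the slab.
Q_enc = ρ·(2x)·A and flux = 2EA, so 2EA = 2ρxA/ε₀ ⇒ E = |ρ|x/ε₀.
E = (4.25e-3)(0.00591)/(8.85×10^-12) = 2.84e6 N/C.

E = 2.84e6 N/C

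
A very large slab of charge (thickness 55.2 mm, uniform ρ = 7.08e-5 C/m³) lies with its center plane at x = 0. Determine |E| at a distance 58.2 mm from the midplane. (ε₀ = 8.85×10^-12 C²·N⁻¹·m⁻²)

The point |x| = 58.2 mm lies outside the slab (half-thickness 0.0276 m). A symmetric pillbox spanning the full slab encloses Q_enc = ρ·d·A.
Flux = 2EA ⇒ E = |ρ|d/(2ε₀), independent of distance outside.
E = (7.08×10^-5)(0.0552)/(2·8.85×10^-12) = 2.21×10^5 N/C.

E ≈ 2.21×10^5 N/C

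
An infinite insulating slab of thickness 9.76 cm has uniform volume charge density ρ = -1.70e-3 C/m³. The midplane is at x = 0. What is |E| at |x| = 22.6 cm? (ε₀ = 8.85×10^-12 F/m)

E = 9.37e6 N/C

The point |x| = 22.6 cm lies outside the slab (half-thickness 0.0488 m). A symmetric pillbox spanning the full slab encloses Q_enc = ρ·d·A.
Flux = 2EA ⇒ E = |ρ|d/(2ε₀), independent of distance outside.
E = (1.70e-3)(0.0976)/(2·8.85×10^-12) = 9.37e6 N/C.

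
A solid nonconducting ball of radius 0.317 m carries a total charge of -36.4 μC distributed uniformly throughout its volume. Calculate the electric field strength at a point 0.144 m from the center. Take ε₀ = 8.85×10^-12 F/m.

Symmetry ⇒ E = E(r) r̂. Gaussian sphere of radius r = 0.144 m (r < R).
Only the charge within r is enclosed: Q_enc = Q·(r/R)³ = (-36.4 μC)·(0.144 m/0.317 m)³ = -3.412×10^-6 C.
By Gauss's law, ∮E·dA = E·4πr² = Q_enc/ε₀.
E = |Q_enc|/(4πε₀r²) = (3.412e-6)/(4π·8.85×10^-12·(0.144)²) = 1.48e6 N/C.

|E| = 1.48e6 N/C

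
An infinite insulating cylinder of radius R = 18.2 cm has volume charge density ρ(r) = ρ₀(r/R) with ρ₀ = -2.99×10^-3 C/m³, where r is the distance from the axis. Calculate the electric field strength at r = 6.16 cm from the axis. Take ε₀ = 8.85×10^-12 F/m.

2.35×10^6 N/C

Take a coaxial cylindrical Gaussian surface of radius r = 6.16 cm and length L (r < R).
λ_enc = ∫₀^r ρ(r')·2πr' dr' = (2πρ₀/R)·r^3/3 = -8.043×10^-6 C/m.
Gauss's law: E·2πrL = λ_enc L/ε₀.
E = |λ_enc|/(2πε₀r) = (8.043×10^-6)/(2π·8.85×10^-12·0.0616) = 2.35e6 N/C.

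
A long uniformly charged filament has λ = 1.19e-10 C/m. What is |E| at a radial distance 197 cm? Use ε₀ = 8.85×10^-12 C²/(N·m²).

E = 1.09 N/C

Choose a coaxial cylinder of radius r = 197 cm (arbitrary length L) as the Gaussian surface.
Q_enc = λL, so λ_enc = 1.19×10^-10 C/m.
Since E is radial and uniform over the curved surface, Φ = E·2πrL = Q_enc/ε₀ = λ_enc L/ε₀.
E = |λ_enc|/(2πε₀r) = (1.19×10^-10)/(2π·8.85×10^-12·1.97) = 1.09 N/C.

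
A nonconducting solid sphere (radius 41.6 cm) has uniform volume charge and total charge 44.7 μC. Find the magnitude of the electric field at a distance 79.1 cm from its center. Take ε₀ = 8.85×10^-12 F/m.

Symmetry ⇒ E = E(r) r̂. Gaussian sphere of radius r = 79.1 cm (r > R, so the entire charge is enclosed).
Q_enc = 44.7 μC = 4.47×10^-5 C.
Since E is radial and uniform over the Gaussian sphere, Φ = E·4πr² = Q_enc/ε₀.
E = |Q_enc|/(4πε₀r²) = (4.47e-5)/(4π·8.85×10^-12·(0.791)²) = 6.42e5 N/C.

E = 6.42×10^5 V/m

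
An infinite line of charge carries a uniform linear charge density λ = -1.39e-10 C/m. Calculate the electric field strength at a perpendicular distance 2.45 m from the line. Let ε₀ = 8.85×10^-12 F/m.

E ≈ 1.02 N/C

Take a coaxial cylindrical Gaussian surface of radius r = 2.45 m and length L.
Q_enc = λL, so λ_enc = -1.39×10^-10 C/m.
Gauss's law: E·2πrL = λ_enc L/ε₀.
E = |λ_enc|/(2πε₀r) = (1.39e-10)/(2π·8.85×10^-12·2.45) = 1.02 N/C.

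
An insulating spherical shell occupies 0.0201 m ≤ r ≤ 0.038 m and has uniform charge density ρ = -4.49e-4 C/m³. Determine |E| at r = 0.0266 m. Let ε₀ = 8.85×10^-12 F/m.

E = 2.56×10^5 V/m

Symmetry ⇒ E = E(r) r̂. Gaussian sphere of radius r = 0.0266 m (within the shell material, 0.0201 m < r < 0.038 m).
Only the shell between 0.0201 m and r is enclosed: Q_enc = ρ·(4π/3)(r³ − a³) = (-4.49×10^-4)·(4π/3)·((0.0266)³ − (0.0201)³) = -2.013e-8 C.
Since E is radial and uniform over the Gaussian sphere, Φ = E·4πr² = Q_enc/ε₀.
E = |Q_enc|/(4πε₀r²) = (2.013×10^-8)/(4π·8.85×10^-12·(0.0266)²) = 2.56×10^5 N/C.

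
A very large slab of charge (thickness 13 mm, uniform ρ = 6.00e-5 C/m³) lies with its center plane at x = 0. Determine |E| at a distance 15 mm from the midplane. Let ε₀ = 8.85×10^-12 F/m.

The point |x| = 15 mm lies outside the slab (half-thickness 0.0065 m). A symmetric pillbox spanning the full slab encloses Q_enc = ρ·d·A.
Flux = 2EA ⇒ E = |ρ|d/(2ε₀), independent of distance outside.
E = (6.00e-5)(0.013)/(2·8.85×10^-12) = 4.41×10^4 N/C.

E ≈ 4.41×10^4 N/C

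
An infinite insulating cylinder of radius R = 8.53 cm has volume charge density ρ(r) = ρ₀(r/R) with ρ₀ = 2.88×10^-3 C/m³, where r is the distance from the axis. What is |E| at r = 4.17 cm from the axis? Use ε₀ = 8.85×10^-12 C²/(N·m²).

By cylindrical symmetry E is radial; use a coaxial Gaussian cylinder of radius 4.17 cm and length L (r < R).
Integrating ρ over the cross-section to radius r: λ_enc = (2πρ₀/R) ∫₀^r r'^2 dr' = 2πρ₀ r^3/(3·R) = 5.128×10^-6 C/m.
By Gauss's law (flux through the curved wall only), E·2πrL = λ_enc L/ε₀.
E = |λ_enc|/(2πε₀r) = (5.128×10^-6)/(2π·8.85×10^-12·0.0417) = 2.21×10^6 N/C.

E = 2.21e6 N/C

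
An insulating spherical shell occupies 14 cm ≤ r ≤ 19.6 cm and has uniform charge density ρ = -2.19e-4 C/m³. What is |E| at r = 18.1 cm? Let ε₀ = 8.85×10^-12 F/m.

Use a concentric Gaussian sphere at r = 18.1 cm (within the shell material, 14 cm < r < 19.6 cm).
Only the shell between 14 cm and r is enclosed: Q_enc = ρ·(4π/3)(r³ − a³) = (-2.19×10^-4)·(4π/3)·((0.181)³ − (0.14)³) = -2.922×10^-6 C.
Gauss's law: E·4πr² = Q_enc/ε₀.
E = |Q_enc|/(4πε₀r²) = (2.922e-6)/(4π·8.85×10^-12·(0.181)²) = 8.02×10^5 N/C.

|E| ≈ 8.02e5 V/m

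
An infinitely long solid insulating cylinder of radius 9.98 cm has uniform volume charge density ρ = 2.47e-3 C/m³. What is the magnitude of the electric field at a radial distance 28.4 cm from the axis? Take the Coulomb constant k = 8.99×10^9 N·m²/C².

E ≈ 4.89×10^6 N/C

Coaxial Gaussian cylinder, radius r = 28.4 cm, length L (r > 9.98 cm, full cross-section enclosed).
λ_enc = ρ·πR² = (2.47×10^-3)π(0.0998)² = 7.729×10^-5 C/m.
By Gauss's law (flux through the curved wall only), E·2πrL = λ_enc L/ε₀.
E = 2k|λ_enc|/r = 2(8.99×10^9)(7.729×10^-5)/(0.284) = 4.89e6 N/C.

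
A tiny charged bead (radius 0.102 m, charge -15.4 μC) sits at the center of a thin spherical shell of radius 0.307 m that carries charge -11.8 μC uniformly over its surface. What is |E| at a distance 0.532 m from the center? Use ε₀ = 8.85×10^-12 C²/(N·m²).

Take a concentric spherical Gaussian surface of radius r = 0.532 m (r > 0.307 m, enclosing both).
Q_enc = (-15.4 μC) + (-11.8 μC) = -2.72e-5 C.
Since E is radial and uniform over the Gaussian sphere, Φ = E·4πr² = Q_enc/ε₀.
E = |Q_enc|/(4πε₀r²) = (2.72×10^-5)/(4π·8.85×10^-12·(0.532)²) = 8.64×10^5 N/C.

|E| = 8.64×10^5 N/C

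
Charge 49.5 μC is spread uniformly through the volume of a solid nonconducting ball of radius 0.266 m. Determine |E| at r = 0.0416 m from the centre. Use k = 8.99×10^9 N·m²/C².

9.84×10^5 N/C

Symmetry ⇒ E = E(r) r̂. Gaussian sphere of radius r = 0.0416 m (r < R).
For a uniform sphere the enclosed fraction is (r/R)³, so Q_enc = (49.5 μC)(0.0416/0.266)³ = 1.893e-7 C.
Since E is radial and uniform over the Gaussian sphere, Φ = E·4πr² = Q_enc/ε₀.
E = k|Q_enc|/r² = (8.99×10^9)(1.893×10^-7)/(0.0416)² = 9.84×10^5 N/C.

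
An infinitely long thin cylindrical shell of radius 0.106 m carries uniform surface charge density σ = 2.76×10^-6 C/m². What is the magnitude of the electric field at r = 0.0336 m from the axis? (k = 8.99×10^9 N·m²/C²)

E = 0

Take a coaxial cylindrical Gaussian surface of radius r = 0.0336 m and length L (r < 0.106 m, inside the shell).
No charge is enclosed, so Gauss's law gives E·2πrL = 0 ⇒ E = 0.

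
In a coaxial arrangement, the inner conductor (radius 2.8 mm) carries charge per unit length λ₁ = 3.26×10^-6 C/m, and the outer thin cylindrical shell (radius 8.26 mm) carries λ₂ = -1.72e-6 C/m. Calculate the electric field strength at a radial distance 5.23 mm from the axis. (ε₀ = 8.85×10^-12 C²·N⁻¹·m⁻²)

|E| = 1.12×10^7 V/m

Coaxial Gaussian cylinder, radius r = 5.23 mm, length L (between the conductors, 2.8 mm < r < 8.26 mm).
The shell at 8.26 mm lies outside the Gaussian surface, so λ_enc = λ₁ = 3.26e-6 C/m.
Gauss's law: E·2πrL = λ_enc L/ε₀.
E = |λ_enc|/(2πε₀r) = (3.26×10^-6)/(2π·8.85×10^-12·0.00523) = 1.12×10^7 N/C.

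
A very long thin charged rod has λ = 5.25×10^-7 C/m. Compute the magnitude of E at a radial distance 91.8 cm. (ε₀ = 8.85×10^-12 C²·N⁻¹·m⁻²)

Choose a coaxial cylinder of radius r = 91.8 cm (arbitrary length L) as the Gaussian surface.
Q_enc = λL, so λ_enc = 5.25e-7 C/m.
Applying ∮E·dA = Q_enc/ε₀ with the end caps contributing no flux:
E = |λ_enc|/(2πε₀r) = (5.25×10^-7)/(2π·8.85×10^-12·0.918) = 1.03×10^4 N/C.

E ≈ 1.03×10^4 N/C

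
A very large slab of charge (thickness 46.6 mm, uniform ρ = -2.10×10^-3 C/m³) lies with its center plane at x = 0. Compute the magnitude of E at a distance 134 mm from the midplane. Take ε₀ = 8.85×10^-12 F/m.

|E| ≈ 5.53×10^6 V/m

The point |x| = 134 mm lies outside the slab (half-thickness 0.0233 m). A symmetric pillbox spanning the full slab encloses Q_enc = ρ·d·A.
Flux = 2EA ⇒ E = |ρ|d/(2ε₀), independent of distance outside.
E = (2.10e-3)(0.0466)/(2·8.85×10^-12) = 5.53×10^6 N/C.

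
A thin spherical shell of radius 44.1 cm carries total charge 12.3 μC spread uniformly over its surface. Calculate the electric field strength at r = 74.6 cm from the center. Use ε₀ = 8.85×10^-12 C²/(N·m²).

E = 1.99×10^5 N/C

Use a concentric Gaussian sphere at r = 74.6 cm (r > 44.1 cm).
The entire shell is enclosed: Q_enc = 1.23×10^-5 C.
Applying ∮E·dA = Q_enc/ε₀ with Φ = E(4πr²):
E = |Q_enc|/(4πε₀r²) = (1.23×10^-5)/(4π·8.85×10^-12·(0.746)²) = 1.99e5 N/C.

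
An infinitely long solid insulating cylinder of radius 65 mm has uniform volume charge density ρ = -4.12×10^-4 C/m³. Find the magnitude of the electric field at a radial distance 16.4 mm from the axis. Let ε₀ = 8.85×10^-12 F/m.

|E| ≈ 3.82×10^5 V/m

Choose a coaxial cylinder of radius r = 16.4 mm (arbitrary length L) as the Gaussian surface (r < R).
Enclosed charge per unit length: λ_enc = ρ·πr² = (-4.12e-4)π(0.0164)² = -3.481e-7 C/m.
Since E is radial and uniform over the curved surface, Φ = E·2πrL = Q_enc/ε₀ = λ_enc L/ε₀.
E = |λ_enc|/(2πε₀r) = (3.481×10^-7)/(2π·8.85×10^-12·0.0164) = 3.82×10^5 N/C.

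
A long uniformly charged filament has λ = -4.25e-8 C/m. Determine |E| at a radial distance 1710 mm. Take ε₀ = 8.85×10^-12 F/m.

Coaxial Gaussian cylinder, radius r = 1710 mm, length L.
Q_enc = λL, so λ_enc = -4.25×10^-8 C/m.
Since E is radial and uniform over the curved surface, Φ = E·2πrL = Q_enc/ε₀ = λ_enc L/ε₀.
E = |λ_enc|/(2πε₀r) = (4.25×10^-8)/(2π·8.85×10^-12·1.71) = 447 N/C.

E ≈ 447 V/m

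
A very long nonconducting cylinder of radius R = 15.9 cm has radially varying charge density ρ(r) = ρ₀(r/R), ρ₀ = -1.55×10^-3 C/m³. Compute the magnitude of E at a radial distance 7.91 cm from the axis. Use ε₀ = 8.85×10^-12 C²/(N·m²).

By cylindrical symmetry E is radial; use a coaxial Gaussian cylinder of radius 7.91 cm and length L (r < R).
λ_enc = ∫₀^r ρ(r')·2πr' dr' = (2πρ₀/R)·r^3/3 = -1.01×10^-5 C/m.
Gauss's law: E·2πrL = λ_enc L/ε₀.
E = |λ_enc|/(2πε₀r) = (1.01×10^-5)/(2π·8.85×10^-12·0.0791) = 2.30×10^6 N/C.

E = 2.30×10^6 N/C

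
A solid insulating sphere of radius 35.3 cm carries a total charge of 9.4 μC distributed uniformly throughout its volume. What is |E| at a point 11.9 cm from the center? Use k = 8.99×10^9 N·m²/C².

By spherical symmetry E is radial; choose a Gaussian sphere of radius r = 11.9 cm (r < R).
For a uniform sphere the enclosed fraction is (r/R)³, so Q_enc = (9.4 μC)(0.119/0.353)³ = 3.601e-7 C.
Gauss's law: E·4πr² = Q_enc/ε₀.
E = k|Q_enc|/r² = (8.99×10^9)(3.601e-7)/(0.119)² = 2.29×10^5 N/C.

E = 2.29e5 N/C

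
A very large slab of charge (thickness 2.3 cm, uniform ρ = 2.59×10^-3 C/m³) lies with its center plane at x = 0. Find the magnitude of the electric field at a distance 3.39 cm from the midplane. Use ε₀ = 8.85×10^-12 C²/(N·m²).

The point |x| = 3.39 cm lies outside the slab (half-thickness 0.0115 m). A symmetric pillbox spanning the full slab encloses Q_enc = ρ·d·A.
Flux = 2EA ⇒ E = |ρ|d/(2ε₀), independent of distance outside.
E = (2.59e-3)(0.023)/(2·8.85×10^-12) = 3.37×10^6 N/C.

|E| ≈ 3.37e6 V/m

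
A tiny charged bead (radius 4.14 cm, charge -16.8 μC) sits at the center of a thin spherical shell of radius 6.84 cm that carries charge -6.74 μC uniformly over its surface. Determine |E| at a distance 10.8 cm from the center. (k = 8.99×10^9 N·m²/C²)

Symmetry ⇒ E = E(r) r̂. Gaussian sphere of radius r = 10.8 cm (r > 6.84 cm, enclosing both).
Q_enc = (-16.8 μC) + (-6.74 μC) = -2.354e-5 C.
Since E is radial and uniform over the Gaussian sphere, Φ = E·4πr² = Q_enc/ε₀.
E = k|Q_enc|/r² = (8.99×10^9)(2.354×10^-5)/(0.108)² = 1.81×10^7 N/C.

|E| = 1.81×10^7 N/C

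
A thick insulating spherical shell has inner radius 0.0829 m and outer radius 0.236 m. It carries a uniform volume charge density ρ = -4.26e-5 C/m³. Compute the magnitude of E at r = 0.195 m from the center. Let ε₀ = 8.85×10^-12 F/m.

|E| = 2.89×10^5 N/C

Symmetry ⇒ E = E(r) r̂. Gaussian sphere of radius r = 0.195 m (within the shell material, 0.0829 m < r < 0.236 m).
Enclosed charge is the volume from a to r: Q_enc = (4π/3)ρ(r³ − a³) = -1.221×10^-6 C.
Applying ∮E·dA = Q_enc/ε₀ with Φ = E(4πr²):
E = |Q_enc|/(4πε₀r²) = (1.221×10^-6)/(4π·8.85×10^-12·(0.195)²) = 2.89e5 N/C.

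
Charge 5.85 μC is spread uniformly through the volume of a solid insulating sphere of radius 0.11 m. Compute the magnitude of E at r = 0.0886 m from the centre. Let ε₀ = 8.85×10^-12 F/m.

Symmetry ⇒ E = E(r) r̂. Gaussian sphere of radius r = 0.0886 m (r < R).
Only the charge within r is enclosed: Q_enc = Q·(r/R)³ = (5.85 μC)·(0.0886 m/0.11 m)³ = 3.057×10^-6 C.
Gauss's law: E·4πr² = Q_enc/ε₀.
E = |Q_enc|/(4πε₀r²) = (3.057×10^-6)/(4π·8.85×10^-12·(0.0886)²) = 3.50×10^6 N/C.

3.50×10^6 N/C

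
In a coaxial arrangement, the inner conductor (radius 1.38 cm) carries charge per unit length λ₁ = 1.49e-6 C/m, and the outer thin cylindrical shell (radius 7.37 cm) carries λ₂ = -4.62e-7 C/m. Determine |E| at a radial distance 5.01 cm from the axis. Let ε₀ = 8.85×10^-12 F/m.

By cylindrical symmetry E is radial; use a coaxial Gaussian cylinder of radius 5.01 cm and length L (between the conductors, 1.38 cm < r < 7.37 cm).
Only the inner wire is enclosed; the outer shell contributes nothing inside itself. λ_enc = λ₁ = 1.49×10^-6 C/m.
Applying ∮E·dA = Q_enc/ε₀ with the end caps contributing no flux:
E = |λ_enc|/(2πε₀r) = (1.49×10^-6)/(2π·8.85×10^-12·0.0501) = 5.35×10^5 N/C.

|E| ≈ 5.35×10^5 N/C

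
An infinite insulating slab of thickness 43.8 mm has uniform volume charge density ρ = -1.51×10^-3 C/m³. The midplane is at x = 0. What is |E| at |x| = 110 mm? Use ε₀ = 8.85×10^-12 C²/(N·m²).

E ≈ 3.74e6 N/C

The point |x| = 110 mm lies outside the slab (half-thickness 0.0219 m). A symmetric pillbox spanning the full slab encloses Q_enc = ρ·d·A.
Flux = 2EA ⇒ E = |ρ|d/(2ε₀), independent of distance outside.
E = (1.51×10^-3)(0.0438)/(2·8.85×10^-12) = 3.74×10^6 N/C.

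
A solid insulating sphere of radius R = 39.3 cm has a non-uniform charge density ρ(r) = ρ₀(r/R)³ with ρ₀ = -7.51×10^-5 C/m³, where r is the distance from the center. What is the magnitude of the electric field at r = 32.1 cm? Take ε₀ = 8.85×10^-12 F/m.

Take a concentric spherical Gaussian surface of radius r = 32.1 cm (r < R).
Integrate the density: Q_enc = 4π ∫₀^r ρ₀(r'/R)^3 r'² dr' = 4πρ₀ r^6/(6·R³) = -2.835×10^-6 C.
By Gauss's law, ∮E·dA = E·4πr² = Q_enc/ε₀.
E = |Q_enc|/(4πε₀r²) = (2.835×10^-6)/(4π·8.85×10^-12·(0.321)²) = 2.47×10^5 N/C.

|E| = 2.47×10^5 N/C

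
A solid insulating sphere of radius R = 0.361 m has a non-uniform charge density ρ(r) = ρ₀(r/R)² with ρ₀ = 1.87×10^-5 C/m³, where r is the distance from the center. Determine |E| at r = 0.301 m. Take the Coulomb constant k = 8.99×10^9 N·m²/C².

Symmetry ⇒ E = E(r) r̂. Gaussian sphere of radius r = 0.301 m (r < R).
Integrate the density: Q_enc = 4π ∫₀^r ρ₀(r'/R)^2 r'² dr' = 4πρ₀ r^5/(5·R²) = 8.91×10^-7 C.
Since E is radial and uniform over the Gaussian sphere, Φ = E·4πr² = Q_enc/ε₀.
E = k|Q_enc|/r² = (8.99×10^9)(8.91×10^-7)/(0.301)² = 8.84×10^4 N/C.

|E| = 8.84×10^4 N/C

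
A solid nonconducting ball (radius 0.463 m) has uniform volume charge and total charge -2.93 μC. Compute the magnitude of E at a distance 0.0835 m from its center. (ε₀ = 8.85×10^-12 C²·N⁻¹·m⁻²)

|E| = 2.22×10^4 V/m

Symmetry ⇒ E = E(r) r̂. Gaussian sphere of radius r = 0.0835 m (r < R).
For a uniform sphere the enclosed fraction is (r/R)³, so Q_enc = (-2.93 μC)(0.0835/0.463)³ = -1.719e-8 C.
Gauss's law: E·4πr² = Q_enc/ε₀.
E = |Q_enc|/(4πε₀r²) = (1.719×10^-8)/(4π·8.85×10^-12·(0.0835)²) = 2.22e4 N/C.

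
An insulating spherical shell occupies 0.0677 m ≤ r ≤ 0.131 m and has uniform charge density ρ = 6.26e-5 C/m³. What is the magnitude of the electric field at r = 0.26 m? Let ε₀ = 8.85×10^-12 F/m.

Use a concentric Gaussian sphere at r = 0.26 m (r > 0.131 m, enclosing the whole shell).
Q_enc = ρ·(4π/3)(b³ − a³) = (6.26×10^-5)·(4π/3)·((0.131)³ − (0.0677)³) = 5.081e-7 C.
By Gauss's law, ∮E·dA = E·4πr² = Q_enc/ε₀.
E = |Q_enc|/(4πε₀r²) = (5.081×10^-7)/(4π·8.85×10^-12·(0.26)²) = 6.76×10^4 N/C.

6.76×10^4 V/m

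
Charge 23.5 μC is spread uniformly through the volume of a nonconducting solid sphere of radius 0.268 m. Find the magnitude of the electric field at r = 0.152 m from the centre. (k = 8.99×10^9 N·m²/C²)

Symmetry ⇒ E = E(r) r̂. Gaussian sphere of radius r = 0.152 m (r < R).
Only the charge within r is enclosed: Q_enc = Q·(r/R)³ = (23.5 μC)·(0.152 m/0.268 m)³ = 4.287×10^-6 C.
Applying ∮E·dA = Q_enc/ε₀ with Φ = E(4πr²):
E = k|Q_enc|/r² = (8.99×10^9)(4.287e-6)/(0.152)² = 1.67e6 N/C.

1.67e6 V/m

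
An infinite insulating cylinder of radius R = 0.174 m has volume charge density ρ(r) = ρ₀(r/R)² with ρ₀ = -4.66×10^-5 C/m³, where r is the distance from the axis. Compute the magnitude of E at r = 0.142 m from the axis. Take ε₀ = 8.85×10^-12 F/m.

E ≈ 1.24e5 N/C

Coaxial Gaussian cylinder, radius r = 0.142 m, length L (r < R).
λ_enc = ∫₀^r ρ(r')·2πr' dr' = (2πρ₀/R²)·r^4/4 = -9.83e-7 C/m.
Since E is radial and uniform over the curved surface, Φ = E·2πrL = Q_enc/ε₀ = λ_enc L/ε₀.
E = |λ_enc|/(2πε₀r) = (9.83×10^-7)/(2π·8.85×10^-12·0.142) = 1.24×10^5 N/C.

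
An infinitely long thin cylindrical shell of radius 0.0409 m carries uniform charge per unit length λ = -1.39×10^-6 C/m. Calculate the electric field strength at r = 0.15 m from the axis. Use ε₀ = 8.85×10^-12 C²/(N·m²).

|E| = 1.67×10^5 V/m

By cylindrical symmetry E is radial; use a coaxial Gaussian cylinder of radius 0.15 m and length L (r > 0.0409 m).
The full line charge is enclosed: λ_enc = -1.39×10^-6 C/m.
Applying ∮E·dA = Q_enc/ε₀ with the end caps contributing no flux:
E = |λ_enc|/(2πε₀r) = (1.39×10^-6)/(2π·8.85×10^-12·0.15) = 1.67×10^5 N/C.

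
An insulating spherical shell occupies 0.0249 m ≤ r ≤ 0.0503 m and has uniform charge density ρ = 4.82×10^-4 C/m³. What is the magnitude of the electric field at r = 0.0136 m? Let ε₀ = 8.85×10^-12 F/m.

E = 0

Symmetry ⇒ E = E(r) r̂. Gaussian sphere of radius r = 0.0136 m (r < 0.0249 m, inside the empty cavity).
Q_enc = 0 (all charge lies at larger r); Gauss's law gives E = 0.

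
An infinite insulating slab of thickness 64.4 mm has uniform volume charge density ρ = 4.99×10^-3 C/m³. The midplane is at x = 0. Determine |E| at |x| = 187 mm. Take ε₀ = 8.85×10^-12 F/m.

The point |x| = 187 mm lies outside the slab (half-thickness 0.0322 m). A symmetric pillbox spanning the full slab encloses Q_enc = ρ·d·A.
Flux = 2EA ⇒ E = |ρ|d/(2ε₀), independent of distance outside.
E = (4.99×10^-3)(0.0644)/(2·8.85×10^-12) = 1.82×10^7 N/C.

|E| ≈ 1.82×10^7 N/C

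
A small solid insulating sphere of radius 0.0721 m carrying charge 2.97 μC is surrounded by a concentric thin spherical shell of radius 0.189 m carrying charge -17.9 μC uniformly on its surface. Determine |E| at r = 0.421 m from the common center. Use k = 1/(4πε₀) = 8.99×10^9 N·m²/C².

7.57×10^5 N/C

Symmetry ⇒ E = E(r) r̂. Gaussian sphere of radius r = 0.421 m (r > 0.189 m, enclosing both).
Q_enc = (2.97 μC) + (-17.9 μC) = -1.493×10^-5 C.
By Gauss's law, ∮E·dA = E·4πr² = Q_enc/ε₀.
E = k|Q_enc|/r² = (8.99×10^9)(1.493e-5)/(0.421)² = 7.57×10^5 N/C.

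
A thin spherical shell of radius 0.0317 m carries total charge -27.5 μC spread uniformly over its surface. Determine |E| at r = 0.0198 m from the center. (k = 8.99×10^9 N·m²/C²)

E = 0

Take a concentric spherical Gaussian surface of radius r = 0.0198 m (inside the shell, r < 0.0317 m).
No charge lies within this surface, so Q_enc = 0 and Gauss's law gives E·4πr² = 0 ⇒ E = 0.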